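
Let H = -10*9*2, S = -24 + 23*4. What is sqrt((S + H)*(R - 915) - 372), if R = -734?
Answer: 2*sqrt(46079) ≈ 429.32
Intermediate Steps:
S = 68 (S = -24 + 92 = 68)
H = -180 (H = -90*2 = -180)
sqrt((S + H)*(R - 915) - 372) = sqrt((68 - 180)*(-734 - 915) - 372) = sqrt(-112*(-1649) - 372) = sqrt(184688 - 372) = sqrt(184316) = 2*sqrt(46079)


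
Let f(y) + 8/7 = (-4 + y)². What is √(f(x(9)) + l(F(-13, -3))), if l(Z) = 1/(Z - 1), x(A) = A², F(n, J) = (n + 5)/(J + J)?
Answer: 2*√72653/7 ≈ 77.012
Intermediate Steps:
F(n, J) = (5 + n)/(2*J) (F(n, J) = (5 + n)/((2*J)) = (5 + n)*(1/(2*J)) = (5 + n)/(2*J))
f(y) = -8/7 + (-4 + y)²
l(Z) = 1/(-1 + Z)
√(f(x(9)) + l(F(-13, -3))) = √((-8/7 + (-4 + 9²)²) + 1/(-1 + (½)*(5 - 13)/(-3))) = √((-8/7 + (-4 + 81)²) + 1/(-1 + (½)*(-⅓)*(-8))) = √((-8/7 + 77²) + 1/(-1 + 4/3)) = √((-8/7 + 5929) + 1/(⅓)) = √(41495/7 + 3) = √(41516/7) = 2*√72653/7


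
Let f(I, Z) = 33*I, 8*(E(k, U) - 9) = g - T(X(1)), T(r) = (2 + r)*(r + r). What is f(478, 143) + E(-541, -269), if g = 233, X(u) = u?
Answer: 126491/8 ≈ 15811.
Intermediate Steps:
T(r) = 2*r*(2 + r) (T(r) = (2 + r)*(2*r) = 2*r*(2 + r))
E(k, U) = 299/8 (E(k, U) = 9 + (233 - 2*(2 + 1))/8 = 9 + (233 - 2*3)/8 = 9 + (233 - 1*6)/8 = 9 + (233 - 6)/8 = 9 + (1/8)*227 = 9 + 227/8 = 299/8)
f(478, 143) + E(-541, -269) = 33*478 + 299/8 = 15774 + 299/8 = 126491/8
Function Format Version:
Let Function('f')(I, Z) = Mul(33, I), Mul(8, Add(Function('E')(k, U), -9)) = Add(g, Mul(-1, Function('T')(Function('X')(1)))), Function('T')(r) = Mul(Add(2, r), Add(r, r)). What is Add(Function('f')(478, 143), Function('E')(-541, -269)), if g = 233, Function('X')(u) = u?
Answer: Rational(126491, 8) ≈ 15811.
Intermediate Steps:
Function('T')(r) = Mul(2, r, Add(2, r)) (Function('T')(r) = Mul(Add(2, r), Mul(2, r)) = Mul(2, r, Add(2, r)))
Function('E')(k, U) = Rational(299, 8) (Function('E')(k, U) = Add(9, Mul(Rational(1, 8), Add(233, Mul(-1, Mul(2, 1, Add(2, 1)))))) = Add(9, Mul(Rational(1, 8), Add(233, Mul(-1, Mul(2, 1, 3))))) = Add(9, Mul(Rational(1, 8), Add(233, Mul(-1, 6)))) = Add(9, Mul(Rational(1, 8), Add(233, -6))) = Add(9, Mul(Rational(1, 8), 227)) = Add(9, Rational(227, 8)) = Rational(299, 8))
Add(Function('f')(478, 143), Function('E')(-541, -269)) = Add(Mul(33, 478), Rational(299, 8)) = Add(15774, Rational(299, 8)) = Rational(126491, 8)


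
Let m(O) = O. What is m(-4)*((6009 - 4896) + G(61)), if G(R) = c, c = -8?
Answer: -4420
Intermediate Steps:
G(R) = -8
m(-4)*((6009 - 4896) + G(61)) = -4*((6009 - 4896) - 8) = -4*(1113 - 8) = -4*1105 = -4420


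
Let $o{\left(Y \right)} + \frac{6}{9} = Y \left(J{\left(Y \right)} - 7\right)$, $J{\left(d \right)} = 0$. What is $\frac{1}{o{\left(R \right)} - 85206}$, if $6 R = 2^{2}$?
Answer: $- \frac{3}{255634} \approx -1.1736 \cdot 10^{-5}$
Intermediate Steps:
$R = \frac{2}{3}$ ($R = \frac{2^{2}}{6} = \frac{1}{6} \cdot 4 = \frac{2}{3} \approx 0.66667$)
$o{\left(Y \right)} = - \frac{2}{3} - 7 Y$ ($o{\left(Y \right)} = - \frac{2}{3} + Y \left(0 - 7\right) = - \frac{2}{3} + Y \left(-7\right) = - \frac{2}{3} - 7 Y$)
$\frac{1}{o{\left(R \right)} - 85206} = \frac{1}{\left(- \frac{2}{3} - \frac{14}{3}\right) - 85206} = \frac{1}{- \frac{16}{3} - 85206} = \frac{1}{- \frac{255634}{3}} = - \frac{3}{255634}$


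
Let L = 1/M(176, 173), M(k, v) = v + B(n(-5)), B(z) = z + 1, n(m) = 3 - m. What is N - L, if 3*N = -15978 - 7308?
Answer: -1412685/182 ≈ -7762.0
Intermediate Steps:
B(z) = 1 + z
M(k, v) = 9 + v (M(k, v) = v + (1 + (3 - 1*(-5))) = v + (1 + (3 + 5)) = v + (1 + 8) = v + 9 = 9 + v)
L = 1/182 (L = 1/(9 + 173) = 1/182 ≈ 0.0054945)
N = -7762 (N = (-15978 - 7308)/3 = (⅓)*(-23286) = -7762)
N - L = -7762 - 1*1/182 = -7762 - 1/182 = -1412685/182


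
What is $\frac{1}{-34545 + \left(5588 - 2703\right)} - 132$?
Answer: $- \frac{4179121}{31660} \approx -132.0$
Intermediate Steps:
$\frac{1}{-34545 + \left(5588 - 2703\right)} - 132 = \frac{1}{-34545 + 2885} - 132 = \frac{1}{-31660} - 132 = - \frac{1}{31660} - 132 = - \frac{4179121}{31660}$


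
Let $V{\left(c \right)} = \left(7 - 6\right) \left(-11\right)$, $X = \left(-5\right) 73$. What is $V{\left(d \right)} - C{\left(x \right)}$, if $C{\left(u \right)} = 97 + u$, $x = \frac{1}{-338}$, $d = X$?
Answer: $- \frac{36503}{338} \approx -108.0$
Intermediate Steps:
$X = -365$
$d = -365$
$V{\left(c \right)} = -11$ ($V{\left(c \right)} = 1 \left(-11\right) = -11$)
$x = - \frac{1}{338} \approx -0.0029586$
$V{\left(d \right)} - C{\left(x \right)} = -11 - \left(97 - \frac{1}{338}\right) = -11 - \frac{32785}{338} = - \frac{36503}{338}$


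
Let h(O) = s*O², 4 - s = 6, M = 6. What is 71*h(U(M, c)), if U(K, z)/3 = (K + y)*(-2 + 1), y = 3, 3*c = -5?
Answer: -103518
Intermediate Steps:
c = -5/3 (c = (⅓)*(-5) = -5/3 ≈ -1.6667)
s = -2 (s = 4 - 1*6 = 4 - 6 = -2)
U(K, z) = -9 - 3*K (U(K, z) = 3*((K + 3)*(-2 + 1)) = 3*((3 + K)*(-1)) = 3*(-3 - K) = -9 - 3*K)
h(O) = -2*O²
71*h(U(M, c)) = 71*(-2*(-9 - 3*6)²) = 71*(-2*(-9 - 18)²) = 71*(-2*(-27)²) = 71*(-2*729) = 71*(-1458) = -103518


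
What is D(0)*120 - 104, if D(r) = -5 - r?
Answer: -704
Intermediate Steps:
D(0)*120 - 104 = (-5 - 1*0)*120 - 104 = (-5 + 0)*120 - 104 = -5*120 - 104 = -600 - 104 = -704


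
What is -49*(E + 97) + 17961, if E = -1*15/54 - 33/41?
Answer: 9786655/738 ≈ 13261.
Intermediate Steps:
E = -799/738 (E = -15*1/54 - 33*1/41 = -5/18 - 33/41 = -799/738 ≈ -1.0827)
-49*(E + 97) + 17961 = -49*(-799/738 + 97) + 17961 = -49*70787/738 + 17961 = -3468563/738 + 17961 = 9786655/738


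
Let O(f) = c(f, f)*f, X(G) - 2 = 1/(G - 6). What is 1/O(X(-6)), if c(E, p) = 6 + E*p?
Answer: 1728/32039 ≈ 0.053934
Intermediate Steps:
X(G) = 2 + 1/(-6 + G) (X(G) = 2 + 1/(G - 6) = 2 + 1/(-6 + G))
O(f) = f*(6 + f**2) (O(f) = (6 + f*f)*f = (6 + f**2)*f = f*(6 + f**2))
1/O(X(-6)) = 1/(((-11 + 2*(-6))/(-6 - 6))*(6 + ((-11 + 2*(-6))/(-6 - 6))**2)) = 1/(((-11 - 12)/(-12))*(6 + ((-11 - 12)/(-12))**2)) = 1/((-1/12*(-23))*(6 + (-1/12*(-23))**2)) = 1/(23*(6 + (23/12)**2)/12) = 1/(23*(6 + 529/144)/12) = 1/((23/12)*(1393/144)) = 1/(32039/1728) = 1728/32039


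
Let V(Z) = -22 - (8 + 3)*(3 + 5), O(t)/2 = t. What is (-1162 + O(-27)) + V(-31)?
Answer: -1326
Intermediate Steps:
O(t) = 2*t
V(Z) = -110 (V(Z) = -22 - 11*8 = -22 - 1*88 = -22 - 88 = -110)
(-1162 + O(-27)) + V(-31) = (-1162 + 2*(-27)) - 110 = (-1162 - 54) - 110 = -1216 - 110 = -1326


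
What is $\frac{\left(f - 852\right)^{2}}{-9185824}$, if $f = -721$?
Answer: $- \frac{2474329}{9185824} \approx -0.26936$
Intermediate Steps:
$\frac{\left(f - 852\right)^{2}}{-9185824} = \frac{\left(-721 - 852\right)^{2}}{-9185824} = \left(-1573\right)^{2} \left(- \frac{1}{9185824}\right) = 2474329 \left(- \frac{1}{9185824}\right) = - \frac{2474329}{9185824}$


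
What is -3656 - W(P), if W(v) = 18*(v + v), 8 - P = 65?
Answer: -1604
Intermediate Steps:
P = -57 (P = 8 - 1*65 = 8 - 65 = -57)
W(v) = 36*v (W(v) = 18*(2*v) = 36*v)
-3656 - W(P) = -3656 - 36*(-57) = -3656 - 1*(-2052) = -3656 + 2052 = -1604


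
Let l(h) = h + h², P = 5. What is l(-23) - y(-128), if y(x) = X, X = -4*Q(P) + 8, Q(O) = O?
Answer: 518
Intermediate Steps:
X = -12 (X = -4*5 + 8 = -20 + 8 = -12)
y(x) = -12
l(-23) - y(-128) = -23*(1 - 23) - 1*(-12) = -23*(-22) + 12 = 506 + 12 = 518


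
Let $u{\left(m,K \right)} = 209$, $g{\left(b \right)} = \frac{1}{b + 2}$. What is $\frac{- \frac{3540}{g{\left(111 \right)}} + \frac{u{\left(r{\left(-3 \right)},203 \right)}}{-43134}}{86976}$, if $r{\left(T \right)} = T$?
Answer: $- \frac{17254462889}{3751622784} \approx -4.5992$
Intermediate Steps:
$g{\left(b \right)} = \frac{1}{2 + b}$
$\frac{- \frac{3540}{g{\left(111 \right)}} + \frac{u{\left(r{\left(-3 \right)},203 \right)}}{-43134}}{86976} = \frac{- \frac{3540}{\frac{1}{2 + 111}} + \frac{209}{-43134}}{86976} = \left(- \frac{3540}{\frac{1}{113}} + 209 \left(- \frac{1}{43134}\right)\right) \frac{1}{86976} = \left(- 3540 \frac{1}{\frac{1}{113}} - \frac{209}{43134}\right) \frac{1}{86976} = \left(\left(-3540\right) 113 - \frac{209}{43134}\right) \frac{1}{86976} = \left(-400020 - \frac{209}{43134}\right) \frac{1}{86976} = \left(- \frac{17254462889}{43134}\right) \frac{1}{86976} = - \frac{17254462889}{3751622784}$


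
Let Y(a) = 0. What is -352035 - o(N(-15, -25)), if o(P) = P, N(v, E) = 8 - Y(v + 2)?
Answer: -352043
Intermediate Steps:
N(v, E) = 8 (N(v, E) = 8 - 1*0 = 8 + 0 = 8)
-352035 - o(N(-15, -25)) = -352035 - 1*8 = -352035 - 8 = -352043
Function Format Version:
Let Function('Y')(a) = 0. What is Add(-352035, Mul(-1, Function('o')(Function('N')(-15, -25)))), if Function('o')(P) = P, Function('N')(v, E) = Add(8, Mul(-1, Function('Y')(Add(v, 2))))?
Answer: -352043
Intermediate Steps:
Function('N')(v, E) = 8 (Function('N')(v, E) = Add(8, Mul(-1, 0)) = Add(8, 0) = 8)
Add(-352035, Mul(-1, Function('o')(Function('N')(-15, -25)))) = Add(-352035, Mul(-1, 8)) = Add(-352035, -8) = -352043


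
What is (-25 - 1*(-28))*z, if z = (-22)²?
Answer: 1452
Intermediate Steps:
z = 484
(-25 - 1*(-28))*z = (-25 - 1*(-28))*484 = (-25 + 28)*484 = 3*484 = 1452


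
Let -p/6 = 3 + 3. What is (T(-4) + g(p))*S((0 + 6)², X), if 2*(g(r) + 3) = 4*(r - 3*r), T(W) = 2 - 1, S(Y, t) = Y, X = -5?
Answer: 5112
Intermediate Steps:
p = -36 (p = -6*(3 + 3) = -6*6 = -36)
T(W) = 1
g(r) = -3 - 4*r (g(r) = -3 + (4*(r - 3*r))/2 = -3 + (4*(-2*r))/2 = -3 + (-8*r)/2 = -3 - 4*r)
(T(-4) + g(p))*S((0 + 6)², X) = (1 + (-3 - 4*(-36)))*(0 + 6)² = (1 + (-3 + 144))*6² = (1 + 141)*36 = 142*36 = 5112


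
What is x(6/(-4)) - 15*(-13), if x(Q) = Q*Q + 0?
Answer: 789/4 ≈ 197.25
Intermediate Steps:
x(Q) = Q² (x(Q) = Q² + 0 = Q²)
x(6/(-4)) - 15*(-13) = (6/(-4))² - 15*(-13) = (6*(-¼))² + 195 = (-3/2)² + 195 = 9/4 + 195 = 789/4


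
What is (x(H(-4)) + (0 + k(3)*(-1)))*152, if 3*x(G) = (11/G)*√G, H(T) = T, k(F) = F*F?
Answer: -1368 - 836*I/3 ≈ -1368.0 - 278.67*I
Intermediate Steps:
k(F) = F²
x(G) = 11/(3*√G) (x(G) = ((11/G)*√G)/3 = (11/√G)/3 = 11/(3*√G))
(x(H(-4)) + (0 + k(3)*(-1)))*152 = (11/(3*√(-4)) + (0 + 3²*(-1)))*152 = (11*(-I/2)/3 + (0 + 9*(-1)))*152 = (-11*I/6 + (0 - 9))*152 = (-11*I/6 - 9)*152 = (-9 - 11*I/6)*152 = -1368 - 836*I/3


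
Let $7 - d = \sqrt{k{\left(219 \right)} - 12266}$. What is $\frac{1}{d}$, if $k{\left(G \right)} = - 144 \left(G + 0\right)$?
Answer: $\frac{7}{43851} + \frac{11 i \sqrt{362}}{43851} \approx 0.00015963 + 0.0047727 i$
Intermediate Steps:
$k{\left(G \right)} = - 144 G$
$d = 7 - 11 i \sqrt{362}$ ($d = 7 - \sqrt{\left(-144\right) 219 - 12266} = 7 - \sqrt{-31536 - 12266} = 7 - \sqrt{-43802} = 7 - 11 i \sqrt{362} \approx 7.0 - 209.29 i$)
$\frac{1}{d} = \frac{1}{7 - 11 i \sqrt{362}}$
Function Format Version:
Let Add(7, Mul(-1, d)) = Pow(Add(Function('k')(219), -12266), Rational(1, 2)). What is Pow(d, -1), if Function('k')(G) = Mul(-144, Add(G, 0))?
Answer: Add(Rational(7, 43851), Mul(Rational(11, 43851), I, Pow(362, Rational(1, 2)))) ≈ Add(0.00015963, Mul(0.0047727, I))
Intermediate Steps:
Function('k')(G) = Mul(-144, G)
d = Add(7, Mul(-11, I, Pow(362, Rational(1, 2)))) (d = Add(7, Mul(-1, Pow(Add(Mul(-144, 219), -12266), Rational(1, 2)))) = Add(7, Mul(-1, Pow(Add(-31536, -12266), Rational(1, 2)))) = Add(7, Mul(-1, Pow(-43802, Rational(1, 2)))) = Add(7, Mul(-1, Mul(11, I, Pow(362, Rational(1, 2))))) = Add(7, Mul(-11, I, Pow(362, Rational(1, 2)))) ≈ Add(7.0000, Mul(-209.29, I)))
Pow(d, -1) = Pow(Add(7, Mul(-11, I, Pow(362, Rational(1, 2)))), -1)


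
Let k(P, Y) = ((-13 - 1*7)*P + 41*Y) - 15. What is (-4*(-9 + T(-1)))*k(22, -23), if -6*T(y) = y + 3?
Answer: -52192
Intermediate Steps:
T(y) = -½ - y/6 (T(y) = -(y + 3)/6 = -(3 + y)/6 = -½ - y/6)
k(P, Y) = -15 - 20*P + 41*Y (k(P, Y) = ((-13 - 7)*P + 41*Y) - 15 = (-20*P + 41*Y) - 15 = -15 - 20*P + 41*Y)
(-4*(-9 + T(-1)))*k(22, -23) = (-4*(-9 + (-½ - ⅙*(-1))))*(-15 - 20*22 + 41*(-23)) = (-4*(-9 + (-½ + ⅙)))*(-15 - 440 - 943) = -4*(-9 - ⅓)*(-1398) = -4*(-28/3)*(-1398) = (112/3)*(-1398) = -52192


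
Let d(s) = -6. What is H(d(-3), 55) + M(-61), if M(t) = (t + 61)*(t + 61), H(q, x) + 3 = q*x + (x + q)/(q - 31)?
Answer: -12370/37 ≈ -334.32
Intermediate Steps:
H(q, x) = -3 + q*x + (q + x)/(-31 + q) (H(q, x) = -3 + (q*x + (x + q)/(q - 31)) = -3 + (q*x + (q + x)/(-31 + q)) = -3 + q*x + (q + x)/(-31 + q))
M(t) = (61 + t)² (M(t) = (61 + t)*(61 + t) = (61 + t)²)
H(d(-3), 55) + M(-61) = (93 + 55 - 2*(-6) + 55*(-6)² - 31*(-6)*55)/(-31 - 6) + (61 - 61)² = (93 + 55 + 12 + 55*36 + 10230)/(-37) + 0² = -(93 + 55 + 12 + 1980 + 10230)/37 + 0 = -1/37*12370 + 0 = -12370/37 + 0 = -12370/37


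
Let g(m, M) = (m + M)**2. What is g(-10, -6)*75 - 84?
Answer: 19116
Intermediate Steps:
g(m, M) = (M + m)**2
g(-10, -6)*75 - 84 = (-6 - 10)**2*75 - 84 = (-16)**2*75 - 84 = 256*75 - 84 = 19200 - 84 = 19116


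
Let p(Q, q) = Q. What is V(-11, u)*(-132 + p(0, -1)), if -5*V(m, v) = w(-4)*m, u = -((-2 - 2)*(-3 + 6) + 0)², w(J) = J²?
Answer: -23232/5 ≈ -4646.4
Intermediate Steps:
u = -144 (u = -(-4*3 + 0)² = -(-12 + 0)² = -1*(-12)² = -1*144 = -144)
V(m, v) = -16*m/5 (V(m, v) = -(-4)²*m/5 = -16*m/5)
V(-11, u)*(-132 + p(0, -1)) = (-16/5*(-11))*(-132 + 0) = (176/5)*(-132) = -23232/5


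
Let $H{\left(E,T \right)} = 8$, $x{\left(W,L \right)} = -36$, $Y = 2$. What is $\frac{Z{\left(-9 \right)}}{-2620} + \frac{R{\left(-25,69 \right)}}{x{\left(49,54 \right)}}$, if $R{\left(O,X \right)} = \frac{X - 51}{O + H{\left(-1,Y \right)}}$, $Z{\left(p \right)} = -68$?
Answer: $\frac{1233}{22270} \approx 0.055366$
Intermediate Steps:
$R{\left(O,X \right)} = \frac{-51 + X}{8 + O}$ ($R{\left(O,X \right)} = \frac{X - 51}{O + 8} = \frac{-51 + X}{8 + O}$)
$\frac{Z{\left(-9 \right)}}{-2620} + \frac{R{\left(-25,69 \right)}}{x{\left(49,54 \right)}} = - \frac{68}{-2620} + \frac{\frac{1}{8 - 25} \left(-51 + 69\right)}{-36} = \left(-68\right) \left(- \frac{1}{2620}\right) + \frac{1}{-17} \cdot 18 \left(- \frac{1}{36}\right) = \frac{17}{655} + \left(- \frac{1}{17}\right) 18 \left(- \frac{1}{36}\right) = \frac{17}{655} - - \frac{1}{34} = \frac{17}{655} + \frac{1}{34} = \frac{1233}{22270}$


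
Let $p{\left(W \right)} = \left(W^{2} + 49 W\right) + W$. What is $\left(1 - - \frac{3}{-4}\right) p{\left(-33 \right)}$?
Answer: $- \frac{561}{4} \approx -140.25$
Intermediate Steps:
$p{\left(W \right)} = W^{2} + 50 W$
$\left(1 - - \frac{3}{-4}\right) p{\left(-33 \right)} = \left(1 - - \frac{3}{-4}\right) \left(- 33 \left(50 - 33\right)\right) = \left(1 - \left(-3\right) \left(- \frac{1}{4}\right)\right) \left(\left(-33\right) 17\right) = \left(1 - \frac{3}{4}\right) \left(-561\right) = \frac{1}{4} \left(-561\right) = - \frac{561}{4}$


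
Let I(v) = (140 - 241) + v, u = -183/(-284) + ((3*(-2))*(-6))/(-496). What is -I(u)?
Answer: 442085/4402 ≈ 100.43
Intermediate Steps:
u = 2517/4402 (u = -183*(-1/284) - 6*(-6)*(-1/496) = 183/284 + 36*(-1/496) = 183/284 - 9/124 = 2517/4402 ≈ 0.57179)
I(v) = -101 + v
-I(u) = -(-101 + 2517/4402) = -1*(-442085/4402) = 442085/4402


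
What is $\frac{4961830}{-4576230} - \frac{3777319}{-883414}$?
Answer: $\frac{184321863425}{57752937846} \approx 3.1916$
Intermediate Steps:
$\frac{4961830}{-4576230} - \frac{3777319}{-883414} = 4961830 \left(- \frac{1}{4576230}\right) - - \frac{539617}{126202} = - \frac{496183}{457623} + \frac{539617}{126202} = \frac{184321863425}{57752937846}$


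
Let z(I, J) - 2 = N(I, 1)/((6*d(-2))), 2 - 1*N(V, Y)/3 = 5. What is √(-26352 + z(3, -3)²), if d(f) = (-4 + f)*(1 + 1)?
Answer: I*√1686239/8 ≈ 162.32*I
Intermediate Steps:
d(f) = -8 + 2*f (d(f) = (-4 + f)*2 = -8 + 2*f)
N(V, Y) = -9 (N(V, Y) = 6 - 3*5 = 6 - 15 = -9)
z(I, J) = 17/8 (z(I, J) = 2 - 9*1/(6*(-8 + 2*(-2))) = 2 - 9*1/(6*(-8 - 4)) = 2 - 9/(6*(-12)) = 2 - 9/(-72) = 2 - 9*(-1/72) = 2 + ⅛ = 17/8)
√(-26352 + z(3, -3)²) = √(-26352 + (17/8)²) = √(-26352 + 289/64) = √(-1686239/64) = I*√1686239/8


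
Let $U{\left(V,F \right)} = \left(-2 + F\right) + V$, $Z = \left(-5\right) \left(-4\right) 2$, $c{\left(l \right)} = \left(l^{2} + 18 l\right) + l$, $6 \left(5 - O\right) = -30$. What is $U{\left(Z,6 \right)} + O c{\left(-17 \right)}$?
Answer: $-296$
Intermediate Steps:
$O = 10$ ($O = 5 - -5 = 5 + 5 = 10$)
$c{\left(l \right)} = l^{2} + 19 l$
$Z = 40$ ($Z = 20 \cdot 2 = 40$)
$U{\left(V,F \right)} = -2 + F + V$
$U{\left(Z,6 \right)} + O c{\left(-17 \right)} = \left(-2 + 6 + 40\right) + 10 \left(- 17 \left(19 - 17\right)\right) = 44 + 10 \left(\left(-17\right) 2\right) = 44 + 10 \left(-34\right) = 44 - 340 = -296$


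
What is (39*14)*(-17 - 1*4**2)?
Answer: -18018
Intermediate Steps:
(39*14)*(-17 - 1*4**2) = 546*(-17 - 1*16) = 546*(-17 - 16) = 546*(-33) = -18018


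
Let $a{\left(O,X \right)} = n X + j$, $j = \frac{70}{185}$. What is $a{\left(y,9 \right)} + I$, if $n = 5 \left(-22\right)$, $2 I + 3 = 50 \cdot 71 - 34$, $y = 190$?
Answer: $\frac{56749}{74} \approx 766.88$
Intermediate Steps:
$I = \frac{3513}{2}$ ($I = - \frac{3}{2} + \frac{50 \cdot 71 - 34}{2} = - \frac{3}{2} + \frac{3550 - 34}{2} = - \frac{3}{2} + \frac{1}{2} \cdot 3516 = - \frac{3}{2} + 1758 = \frac{3513}{2} \approx 1756.5$)
$j = \frac{14}{37}$ ($j = 70 \cdot \frac{1}{185} = \frac{14}{37} \approx 0.37838$)
$n = -110$
$a{\left(O,X \right)} = \frac{14}{37} - 110 X$ ($a{\left(O,X \right)} = - 110 X + \frac{14}{37} = \frac{14}{37} - 110 X$)
$a{\left(y,9 \right)} + I = \left(\frac{14}{37} - 990\right) + \frac{3513}{2} = - \frac{36616}{37} + \frac{3513}{2} = \frac{56749}{74}$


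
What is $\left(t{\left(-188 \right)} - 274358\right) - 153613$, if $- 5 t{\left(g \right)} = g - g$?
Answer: $-427971$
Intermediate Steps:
$t{\left(g \right)} = 0$ ($t{\left(g \right)} = - \frac{g - g}{5} = \left(- \frac{1}{5}\right) 0 = 0$)
$\left(t{\left(-188 \right)} - 274358\right) - 153613 = \left(0 - 274358\right) - 153613 = -274358 - 153613 = -427971$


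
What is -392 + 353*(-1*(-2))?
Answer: 314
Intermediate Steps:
-392 + 353*(-1*(-2)) = -392 + 353*2 = -392 + 706 = 314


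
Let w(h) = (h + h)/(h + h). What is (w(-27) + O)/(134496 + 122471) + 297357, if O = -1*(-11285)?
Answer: 76410947505/256967 ≈ 2.9736e+5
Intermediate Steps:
O = 11285
w(h) = 1 (w(h) = (2*h)/((2*h)) = (2*h)*(1/(2*h)) = 1)
(w(-27) + O)/(134496 + 122471) + 297357 = (1 + 11285)/(134496 + 122471) + 297357 = 11286/256967 + 297357 = 76410947505/256967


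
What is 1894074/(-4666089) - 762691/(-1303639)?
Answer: 363198450071/2027631865957 ≈ 0.17912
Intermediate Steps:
1894074/(-4666089) - 762691/(-1303639) = 1894074*(-1/4666089) - 762691*(-1/1303639) = -631358/1555363 + 762691/1303639 = 363198450071/2027631865957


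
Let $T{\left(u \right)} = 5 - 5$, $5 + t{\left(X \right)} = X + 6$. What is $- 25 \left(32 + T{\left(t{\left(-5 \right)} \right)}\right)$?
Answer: $-800$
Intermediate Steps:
$t{\left(X \right)} = 1 + X$ ($t{\left(X \right)} = -5 + \left(X + 6\right) = -5 + \left(6 + X\right) = 1 + X$)
$T{\left(u \right)} = 0$
$- 25 \left(32 + T{\left(t{\left(-5 \right)} \right)}\right) = - 25 \left(32 + 0\right) = \left(-25\right) 32 = -800$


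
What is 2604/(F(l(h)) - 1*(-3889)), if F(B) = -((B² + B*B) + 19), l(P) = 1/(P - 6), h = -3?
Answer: 52731/78367 ≈ 0.67287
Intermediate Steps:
l(P) = 1/(-6 + P)
F(B) = -19 - 2*B² (F(B) = -((B² + B²) + 19) = -(2*B² + 19) = -(19 + 2*B²) = -19 - 2*B²)
2604/(F(l(h)) - 1*(-3889)) = 2604/((-19 - 2/(-6 - 3)²) - 1*(-3889)) = 2604/((-19 - 2*(1/(-9))²) + 3889) = 2604/((-19 - 2*(-⅑)²) + 3889) = 2604/((-19 - 2*1/81) + 3889) = 2604/((-19 - 2/81) + 3889) = 2604/(-1541/81 + 3889) = 2604/(313468/81) = 2604*(81/313468) = 52731/78367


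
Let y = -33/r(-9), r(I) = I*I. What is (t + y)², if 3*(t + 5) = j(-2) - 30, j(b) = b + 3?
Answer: 165649/729 ≈ 227.23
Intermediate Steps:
r(I) = I²
j(b) = 3 + b
y = -11/27 (y = -33/((-9)²) = -33/81 = -33*1/81 = -11/27 ≈ -0.40741)
t = -44/3 (t = -5 + ((3 - 2) - 30)/3 = -5 + (1 - 30)/3 = -5 + (⅓)*(-29) = -5 - 29/3 = -44/3 ≈ -14.667)
(t + y)² = (-44/3 - 11/27)² = (-407/27)² = 165649/729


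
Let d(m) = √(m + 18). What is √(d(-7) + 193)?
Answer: √(193 + √11) ≈ 14.011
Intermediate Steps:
d(m) = √(18 + m)
√(d(-7) + 193) = √(√(18 - 7) + 193) = √(√11 + 193) = √(193 + √11)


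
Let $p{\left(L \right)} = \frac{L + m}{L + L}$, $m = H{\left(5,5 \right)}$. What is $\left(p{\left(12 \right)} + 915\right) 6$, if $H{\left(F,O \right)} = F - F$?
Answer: $5493$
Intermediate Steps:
$H{\left(F,O \right)} = 0$
$m = 0$
$p{\left(L \right)} = \frac{1}{2}$ ($p{\left(L \right)} = \frac{L + 0}{L + L} = \frac{L}{2 L} = L \frac{1}{2 L} = \frac{1}{2}$)
$\left(p{\left(12 \right)} + 915\right) 6 = \left(\frac{1}{2} + 915\right) 6 = \frac{1831}{2} \cdot 6 = 5493$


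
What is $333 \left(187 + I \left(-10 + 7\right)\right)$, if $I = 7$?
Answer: $55278$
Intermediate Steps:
$333 \left(187 + I \left(-10 + 7\right)\right) = 333 \left(187 + 7 \left(-10 + 7\right)\right) = 333 \left(187 + 7 \left(-3\right)\right) = 333 \left(187 - 21\right) = 333 \cdot 166 = 55278$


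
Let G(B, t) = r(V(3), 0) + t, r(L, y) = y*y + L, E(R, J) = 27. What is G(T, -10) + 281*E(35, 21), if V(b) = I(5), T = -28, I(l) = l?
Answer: 7582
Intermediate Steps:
V(b) = 5
r(L, y) = L + y² (r(L, y) = y² + L = L + y²)
G(B, t) = 5 + t (G(B, t) = (5 + 0²) + t = (5 + 0) + t = 5 + t)
G(T, -10) + 281*E(35, 21) = (5 - 10) + 281*27 = -5 + 7587 = 7582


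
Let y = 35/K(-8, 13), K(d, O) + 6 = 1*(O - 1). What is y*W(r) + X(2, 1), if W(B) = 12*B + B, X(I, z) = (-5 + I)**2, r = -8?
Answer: -1793/3 ≈ -597.67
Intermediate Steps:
K(d, O) = -7 + O (K(d, O) = -6 + 1*(O - 1) = -6 + 1*(-1 + O) = -6 + (-1 + O) = -7 + O)
W(B) = 13*B
y = 35/6 (y = 35/(-7 + 13) = 35/6 ≈ 5.8333)
y*W(r) + X(2, 1) = 35*(13*(-8))/6 + (-5 + 2)**2 = (35/6)*(-104) + (-3)**2 = -1820/3 + 9 = -1793/3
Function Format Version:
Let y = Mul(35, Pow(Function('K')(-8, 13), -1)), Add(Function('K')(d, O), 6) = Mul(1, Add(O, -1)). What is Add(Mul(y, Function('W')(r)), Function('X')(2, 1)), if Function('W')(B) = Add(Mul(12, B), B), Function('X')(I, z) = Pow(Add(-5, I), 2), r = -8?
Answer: Rational(-1793, 3) ≈ -597.67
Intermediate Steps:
Function('K')(d, O) = Add(-7, O) (Function('K')(d, O) = Add(-6, Mul(1, Add(O, -1))) = Add(-6, Mul(1, Add(-1, O))) = Add(-6, Add(-1, O)) = Add(-7, O))
Function('W')(B) = Mul(13, B)
y = Rational(35, 6) (y = Mul(35, Pow(Add(-7, 13), -1)) = Mul(35, Pow(6, -1)) = Mul(35, Rational(1, 6)) = Rational(35, 6) ≈ 5.8333)
Add(Mul(y, Function('W')(r)), Function('X')(2, 1)) = Add(Mul(Rational(35, 6), Mul(13, -8)), Pow(Add(-5, 2), 2)) = Add(Mul(Rational(35, 6), -104), Pow(-3, 2)) = Add(Rational(-1820, 3), 9) = Rational(-1793, 3)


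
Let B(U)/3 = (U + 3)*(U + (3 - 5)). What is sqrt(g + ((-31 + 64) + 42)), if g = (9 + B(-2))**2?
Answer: 2*sqrt(21) ≈ 9.1651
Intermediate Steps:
B(U) = 3*(-2 + U)*(3 + U) (B(U) = 3*((U + 3)*(U + (3 - 5))) = 3*((3 + U)*(U - 2)) = 3*((3 + U)*(-2 + U)) = 3*((-2 + U)*(3 + U)) = 3*(-2 + U)*(3 + U))
g = 9 (g = (9 + (-18 + 3*(-2) + 3*(-2)**2))**2 = (9 + (-18 - 6 + 3*4))**2 = (9 + (-18 - 6 + 12))**2 = (9 - 12)**2 = (-3)**2 = 9)
sqrt(g + ((-31 + 64) + 42)) = sqrt(9 + ((-31 + 64) + 42)) = sqrt(9 + (33 + 42)) = sqrt(9 + 75) = sqrt(84) = 2*sqrt(21)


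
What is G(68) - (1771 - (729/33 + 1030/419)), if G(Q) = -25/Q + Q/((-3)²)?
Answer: -4905952913/2820708 ≈ -1739.3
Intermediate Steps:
G(Q) = -25/Q + Q/9
G(68) - (1771 - (729/33 + 1030/419)) = (-25/68 + (⅑)*68) - (1771 - (729/33 + 1030/419)) = (-25*1/68 + 68/9) - (1771 - (729*(1/33) + 1030*(1/419))) = (-25/68 + 68/9) - (1771 - (243/11 + 1030/419)) = 4399/612 - (1771 - 1*113147/4609) = 4399/612 - (1771 - 113147/4609) = 4399/612 - 1*8049392/4609 = 4399/612 - 8049392/4609 = -4905952913/2820708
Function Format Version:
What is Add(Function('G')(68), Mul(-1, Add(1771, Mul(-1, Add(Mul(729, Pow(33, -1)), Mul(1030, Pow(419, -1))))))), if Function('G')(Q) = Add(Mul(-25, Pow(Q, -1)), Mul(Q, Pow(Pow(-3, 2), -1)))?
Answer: Rational(-4905952913, 2820708) ≈ -1739.3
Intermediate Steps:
Function('G')(Q) = Add(Mul(-25, Pow(Q, -1)), Mul(Rational(1, 9), Q)) (Function('G')(Q) = Add(Mul(-25, Pow(Q, -1)), Mul(Q, Pow(9, -1))) = Add(Mul(-25, Pow(Q, -1)), Mul(Q, Rational(1, 9))) = Add(Mul(-25, Pow(Q, -1)), Mul(Rational(1, 9), Q)))
Add(Function('G')(68), Mul(-1, Add(1771, Mul(-1, Add(Mul(729, Pow(33, -1)), Mul(1030, Pow(419, -1))))))) = Add(Add(Mul(-25, Pow(68, -1)), Mul(Rational(1, 9), 68)), Mul(-1, Add(1771, Mul(-1, Add(Mul(729, Pow(33, -1)), Mul(1030, Pow(419, -1))))))) = Add(Add(Mul(-25, Rational(1, 68)), Rational(68, 9)), Mul(-1, Add(1771, Mul(-1, Add(Mul(729, Rational(1, 33)), Mul(1030, Rational(1, 419))))))) = Add(Add(Rational(-25, 68), Rational(68, 9)), Mul(-1, Add(1771, Mul(-1, Add(Rational(243, 11), Rational(1030, 419)))))) = Add(Rational(4399, 612), Mul(-1, Add(1771, Mul(-1, Rational(113147, 4609))))) = Add(Rational(4399, 612), Mul(-1, Add(1771, Rational(-113147, 4609)))) = Add(Rational(4399, 612), Mul(-1, Rational(8049392, 4609))) = Add(Rational(4399, 612), Rational(-8049392, 4609)) = Rational(-4905952913, 2820708)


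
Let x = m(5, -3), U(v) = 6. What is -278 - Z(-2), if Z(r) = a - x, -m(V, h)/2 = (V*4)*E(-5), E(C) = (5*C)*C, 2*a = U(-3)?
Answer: -5281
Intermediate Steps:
a = 3 (a = (½)*6 = 3)
E(C) = 5*C²
m(V, h) = -1000*V (m(V, h) = -2*V*4*5*(-5)² = -2*4*V*5*25 = -2*4*V*125 = -1000*V)
x = -5000 (x = -1000*5 = -5000)
Z(r) = 5003 (Z(r) = 3 - 1*(-5000) = 3 + 5000 = 5003)
-278 - Z(-2) = -278 - 1*5003 = -278 - 5003 = -5281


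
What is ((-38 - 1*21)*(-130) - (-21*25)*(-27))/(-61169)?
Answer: 6505/61169 ≈ 0.10634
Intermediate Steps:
((-38 - 1*21)*(-130) - (-21*25)*(-27))/(-61169) = ((-38 - 21)*(-130) - (-525)*(-27))*(-1/61169) = (-59*(-130) - 1*14175)*(-1/61169) = (7670 - 14175)*(-1/61169) = -6505*(-1/61169) = 6505/61169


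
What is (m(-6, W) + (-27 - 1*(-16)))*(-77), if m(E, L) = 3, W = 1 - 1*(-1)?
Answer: 616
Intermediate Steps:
W = 2 (W = 1 + 1 = 2)
(m(-6, W) + (-27 - 1*(-16)))*(-77) = (3 + (-27 - 1*(-16)))*(-77) = (3 + (-27 + 16))*(-77) = (3 - 11)*(-77) = -8*(-77) = 616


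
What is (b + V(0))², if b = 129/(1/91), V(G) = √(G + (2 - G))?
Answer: (11739 + √2)² ≈ 1.3784e+8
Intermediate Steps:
V(G) = √2
b = 11739 (b = 129/(1/91) = 129*91 = 11739)
(b + V(0))² = (11739 + √2)²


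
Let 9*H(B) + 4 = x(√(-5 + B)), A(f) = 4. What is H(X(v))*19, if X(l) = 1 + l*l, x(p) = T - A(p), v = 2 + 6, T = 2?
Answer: -38/3 ≈ -12.667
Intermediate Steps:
v = 8
x(p) = -2 (x(p) = 2 - 1*4 = 2 - 4 = -2)
X(l) = 1 + l²
H(B) = -⅔ (H(B) = -4/9 + (⅑)*(-2) = -4/9 - 2/9 = -⅔)
H(X(v))*19 = -⅔*19 = -38/3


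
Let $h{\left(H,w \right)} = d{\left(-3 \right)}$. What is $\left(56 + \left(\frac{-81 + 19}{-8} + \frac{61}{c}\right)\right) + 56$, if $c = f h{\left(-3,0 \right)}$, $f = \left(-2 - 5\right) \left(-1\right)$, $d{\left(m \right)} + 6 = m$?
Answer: $\frac{29933}{252} \approx 118.78$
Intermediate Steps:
$d{\left(m \right)} = -6 + m$
$h{\left(H,w \right)} = -9$ ($h{\left(H,w \right)} = -6 - 3 = -9$)
$f = 7$ ($f = \left(-7\right) \left(-1\right) = 7$)
$c = -63$ ($c = 7 \left(-9\right) = -63$)
$\left(56 + \left(\frac{-81 + 19}{-8} + \frac{61}{c}\right)\right) + 56 = \left(56 + \left(\frac{-81 + 19}{-8} + \frac{61}{-63}\right)\right) + 56 = \left(56 + \left(\left(-62\right) \left(- \frac{1}{8}\right) + 61 \left(- \frac{1}{63}\right)\right)\right) + 56 = \left(56 + \left(\frac{31}{4} - \frac{61}{63}\right)\right) + 56 = \left(56 + \frac{1709}{252}\right) + 56 = \frac{15821}{252} + 56 = \frac{29933}{252}$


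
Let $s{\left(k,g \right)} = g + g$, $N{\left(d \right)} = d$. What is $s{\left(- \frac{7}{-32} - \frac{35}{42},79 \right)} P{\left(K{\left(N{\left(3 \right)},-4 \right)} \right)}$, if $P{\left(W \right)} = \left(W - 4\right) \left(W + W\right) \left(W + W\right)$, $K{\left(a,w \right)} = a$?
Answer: $-5688$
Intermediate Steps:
$s{\left(k,g \right)} = 2 g$
$P{\left(W \right)} = 4 W^{2} \left(-4 + W\right)$ ($P{\left(W \right)} = \left(-4 + W\right) 2 W 2 W = 2 W \left(-4 + W\right) 2 W = 4 W^{2} \left(-4 + W\right)$)
$s{\left(- \frac{7}{-32} - \frac{35}{42},79 \right)} P{\left(K{\left(N{\left(3 \right)},-4 \right)} \right)} = 2 \cdot 79 \cdot 4 \cdot 3^{2} \left(-4 + 3\right) = 158 \cdot 4 \cdot 9 \left(-1\right) = 158 \left(-36\right) = -5688$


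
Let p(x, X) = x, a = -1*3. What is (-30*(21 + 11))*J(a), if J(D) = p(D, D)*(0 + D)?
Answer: -8640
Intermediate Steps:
a = -3
J(D) = D**2 (J(D) = D*(0 + D) = D*D = D**2)
(-30*(21 + 11))*J(a) = -30*(21 + 11)*(-3)**2 = -30*32*9 = -960*9 = -8640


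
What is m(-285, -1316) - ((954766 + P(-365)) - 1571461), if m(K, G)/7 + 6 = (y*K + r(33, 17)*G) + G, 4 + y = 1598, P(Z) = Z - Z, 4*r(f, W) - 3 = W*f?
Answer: -3871481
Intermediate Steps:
r(f, W) = 3/4 + W*f/4 (r(f, W) = 3/4 + (W*f)/4 = 3/4 + W*f/4)
P(Z) = 0
y = 1594 (y = -4 + 1598 = 1594)
m(K, G) = -42 + 994*G + 11158*K (m(K, G) = -42 + 7*((1594*K + (3/4 + (1/4)*17*33)*G) + G) = -42 + 7*((1594*K + (3/4 + 561/4)*G) + G) = -42 + 7*((1594*K + 141*G) + G) = -42 + 7*((141*G + 1594*K) + G) = -42 + 7*(142*G + 1594*K) = -42 + (994*G + 11158*K) = -42 + 994*G + 11158*K)
m(-285, -1316) - ((954766 + P(-365)) - 1571461) = (-42 + 994*(-1316) + 11158*(-285)) - ((954766 + 0) - 1571461) = (-42 - 1308104 - 3180030) - (954766 - 1571461) = -4488176 - 1*(-616695) = -4488176 + 616695 = -3871481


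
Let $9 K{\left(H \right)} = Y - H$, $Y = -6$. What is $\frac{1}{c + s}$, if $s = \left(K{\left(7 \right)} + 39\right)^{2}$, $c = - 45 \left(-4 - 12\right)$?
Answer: $\frac{81}{172564} \approx 0.00046939$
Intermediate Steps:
$K{\left(H \right)} = - \frac{2}{3} - \frac{H}{9}$ ($K{\left(H \right)} = \frac{-6 - H}{9} = - \frac{2}{3} - \frac{H}{9}$)
$c = 720$ ($c = \left(-45\right) \left(-16\right) = 720$)
$s = \frac{114244}{81}$ ($s = \left(\left(- \frac{2}{3} - \frac{7}{9}\right) + 39\right)^{2} = \left(- \frac{13}{9} + 39\right)^{2} = \left(\frac{338}{9}\right)^{2} = \frac{114244}{81} \approx 1410.4$)
$\frac{1}{c + s} = \frac{1}{720 + \frac{114244}{81}} = \frac{1}{\frac{172564}{81}} = \frac{81}{172564}$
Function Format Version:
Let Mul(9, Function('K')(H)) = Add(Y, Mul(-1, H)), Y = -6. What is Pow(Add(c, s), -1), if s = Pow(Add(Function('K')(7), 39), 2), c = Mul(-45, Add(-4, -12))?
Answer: Rational(81, 172564) ≈ 0.00046939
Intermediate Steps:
Function('K')(H) = Add(Rational(-2, 3), Mul(Rational(-1, 9), H)) (Function('K')(H) = Mul(Rational(1, 9), Add(-6, Mul(-1, H))) = Add(Rational(-2, 3), Mul(Rational(-1, 9), H)))
c = 720 (c = Mul(-45, -16) = 720)
s = Rational(114244, 81) (s = Pow(Add(Add(Rational(-2, 3), Mul(Rational(-1, 9), 7)), 39), 2) = Pow(Add(Add(Rational(-2, 3), Rational(-7, 9)), 39), 2) = Pow(Add(Rational(-13, 9), 39), 2) = Pow(Rational(338, 9), 2) = Rational(114244, 81) ≈ 1410.4)
Pow(Add(c, s), -1) = Pow(Add(720, Rational(114244, 81)), -1) = Pow(Rational(172564, 81), -1) = Rational(81, 172564)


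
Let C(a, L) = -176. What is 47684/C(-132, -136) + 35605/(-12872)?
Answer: -38753433/141592 ≈ -273.70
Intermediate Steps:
47684/C(-132, -136) + 35605/(-12872) = 47684/(-176) + 35605/(-12872) = 47684*(-1/176) + 35605*(-1/12872) = -11921/44 - 35605/12872 = -38753433/141592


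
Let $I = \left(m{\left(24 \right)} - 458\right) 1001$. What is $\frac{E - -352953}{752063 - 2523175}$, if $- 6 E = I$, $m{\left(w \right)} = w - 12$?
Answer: $- \frac{641041}{2656668} \approx -0.2413$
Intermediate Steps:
$m{\left(w \right)} = -12 + w$ ($m{\left(w \right)} = w - 12 = -12 + w$)
$I = -446446$ ($I = \left(\left(-12 + 24\right) - 458\right) 1001 = \left(12 - 458\right) 1001 = \left(-446\right) 1001 = -446446$)
$E = \frac{223223}{3}$ ($E = \left(- \frac{1}{6}\right) \left(-446446\right) = \frac{223223}{3} \approx 74408.0$)
$\frac{E - -352953}{752063 - 2523175} = \frac{\frac{223223}{3} - -352953}{752063 - 2523175} = \frac{\frac{223223}{3} + \left(-819858 + 1172811\right)}{-1771112} = \left(\frac{223223}{3} + 352953\right) \left(- \frac{1}{1771112}\right) = \frac{1282082}{3} \left(- \frac{1}{1771112}\right) = - \frac{641041}{2656668}$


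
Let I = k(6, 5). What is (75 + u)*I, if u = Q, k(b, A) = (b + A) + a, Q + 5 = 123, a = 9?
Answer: 3860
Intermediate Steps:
Q = 118 (Q = -5 + 123 = 118)
k(b, A) = 9 + A + b (k(b, A) = (b + A) + 9 = (A + b) + 9 = 9 + A + b)
u = 118
I = 20 (I = 9 + 5 + 6 = 20)
(75 + u)*I = (75 + 118)*20 = 193*20 = 3860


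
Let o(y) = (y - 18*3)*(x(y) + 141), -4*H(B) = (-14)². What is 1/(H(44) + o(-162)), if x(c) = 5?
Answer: -1/31585 ≈ -3.1661e-5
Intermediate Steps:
H(B) = -49 (H(B) = -¼*(-14)² = -¼*196 = -49)
o(y) = -7884 + 146*y (o(y) = (y - 18*3)*(5 + 141) = (y - 54)*146 = (-54 + y)*146 = -7884 + 146*y)
1/(H(44) + o(-162)) = 1/(-49 + (-7884 + 146*(-162))) = 1/(-49 + (-7884 - 23652)) = 1/(-49 - 31536) = 1/(-31585) = -1/31585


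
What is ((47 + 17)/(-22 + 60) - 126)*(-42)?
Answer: 99204/19 ≈ 5221.3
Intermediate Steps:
((47 + 17)/(-22 + 60) - 126)*(-42) = (64/38 - 126)*(-42) = (64*(1/38) - 126)*(-42) = (32/19 - 126)*(-42) = -2362/19*(-42) = 99204/19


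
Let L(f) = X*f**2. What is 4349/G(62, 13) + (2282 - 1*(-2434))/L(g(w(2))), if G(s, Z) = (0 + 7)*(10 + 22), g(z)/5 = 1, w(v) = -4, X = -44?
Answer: 931879/61600 ≈ 15.128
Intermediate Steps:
g(z) = 5 (g(z) = 5*1 = 5)
G(s, Z) = 224 (G(s, Z) = 7*32 = 224)
L(f) = -44*f**2
4349/G(62, 13) + (2282 - 1*(-2434))/L(g(w(2))) = 4349/224 + (2282 - 1*(-2434))/((-44*5**2)) = 4349*(1/224) + (2282 + 2434)/((-44*25)) = 4349/224 + 4716/(-1100) = 4349/224 + 4716*(-1/1100) = 4349/224 - 1179/275 = 931879/61600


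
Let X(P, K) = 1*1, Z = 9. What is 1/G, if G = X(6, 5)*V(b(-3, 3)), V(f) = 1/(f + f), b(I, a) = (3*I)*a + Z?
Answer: -36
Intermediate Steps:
b(I, a) = 9 + 3*I*a (b(I, a) = (3*I)*a + 9 = 3*I*a + 9 = 9 + 3*I*a)
V(f) = 1/(2*f)
X(P, K) = 1
G = -1/36 (G = 1*(1/(2*(9 + 3*(-3)*3))) = 1*(1/(2*(9 - 27))) = 1*((½)/(-18)) = 1*((½)*(-1/18)) = 1*(-1/36) = -1/36 ≈ -0.027778)
1/G = 1/(-1/36) = -36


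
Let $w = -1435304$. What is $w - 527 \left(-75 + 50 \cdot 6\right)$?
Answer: $-1553879$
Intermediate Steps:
$w - 527 \left(-75 + 50 \cdot 6\right) = -1435304 - 527 \left(-75 + 50 \cdot 6\right) = -1435304 - 527 \left(-75 + 300\right) = -1435304 - 118575 = -1553879$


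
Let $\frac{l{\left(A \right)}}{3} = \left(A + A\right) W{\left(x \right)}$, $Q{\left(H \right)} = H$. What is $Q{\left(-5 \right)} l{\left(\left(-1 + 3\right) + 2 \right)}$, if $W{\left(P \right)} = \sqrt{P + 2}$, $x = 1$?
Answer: $- 120 \sqrt{3} \approx -207.85$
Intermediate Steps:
$W{\left(P \right)} = \sqrt{2 + P}$
$l{\left(A \right)} = 6 A \sqrt{3}$ ($l{\left(A \right)} = 3 \left(A + A\right) \sqrt{2 + 1} = 3 \cdot 2 A \sqrt{3} = 6 A \sqrt{3}$)
$Q{\left(-5 \right)} l{\left(\left(-1 + 3\right) + 2 \right)} = - 5 \cdot 6 \left(\left(-1 + 3\right) + 2\right) \sqrt{3} = - 5 \cdot 6 \left(2 + 2\right) \sqrt{3} = - 5 \cdot 6 \cdot 4 \sqrt{3} = - 5 \cdot 24 \sqrt{3} = - 120 \sqrt{3}$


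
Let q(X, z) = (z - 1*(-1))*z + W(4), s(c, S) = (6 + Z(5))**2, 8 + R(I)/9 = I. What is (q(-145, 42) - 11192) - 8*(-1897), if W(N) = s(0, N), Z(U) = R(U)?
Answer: 6231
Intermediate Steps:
R(I) = -72 + 9*I
Z(U) = -72 + 9*U
s(c, S) = 441 (s(c, S) = (6 + (-72 + 9*5))**2 = (6 + (-72 + 45))**2 = (6 - 27)**2 = (-21)**2 = 441)
W(N) = 441
q(X, z) = 441 + z*(1 + z) (q(X, z) = (z - 1*(-1))*z + 441 = (z + 1)*z + 441 = (1 + z)*z + 441 = z*(1 + z) + 441 = 441 + z*(1 + z))
(q(-145, 42) - 11192) - 8*(-1897) = ((441 + 42 + 42**2) - 11192) - 8*(-1897) = ((441 + 42 + 1764) - 11192) + 15176 = (2247 - 11192) + 15176 = -8945 + 15176 = 6231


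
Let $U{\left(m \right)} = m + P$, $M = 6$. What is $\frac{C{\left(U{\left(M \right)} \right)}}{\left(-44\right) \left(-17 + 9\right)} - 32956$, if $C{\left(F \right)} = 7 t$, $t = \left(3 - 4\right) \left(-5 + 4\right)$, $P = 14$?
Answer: $- \frac{11600505}{352} \approx -32956.0$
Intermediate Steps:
$t = 1$ ($t = \left(-1\right) \left(-1\right) = 1$)
$U{\left(m \right)} = 14 + m$ ($U{\left(m \right)} = m + 14 = 14 + m$)
$C{\left(F \right)} = 7$ ($C{\left(F \right)} = 7 \cdot 1 = 7$)
$\frac{C{\left(U{\left(M \right)} \right)}}{\left(-44\right) \left(-17 + 9\right)} - 32956 = \frac{7}{\left(-44\right) \left(-17 + 9\right)} - 32956 = \frac{7}{\left(-44\right) \left(-8\right)} - 32956 = \frac{7}{352} - 32956 = - \frac{11600505}{352}$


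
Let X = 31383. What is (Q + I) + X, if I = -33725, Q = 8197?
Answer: 5855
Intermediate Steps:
(Q + I) + X = (8197 - 33725) + 31383 = -25528 + 31383 = 5855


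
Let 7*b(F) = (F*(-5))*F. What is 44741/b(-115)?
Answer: -313187/66125 ≈ -4.7363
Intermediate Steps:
b(F) = -5*F²/7 (b(F) = ((F*(-5))*F)/7 = ((-5*F)*F)/7 = (-5*F²)/7 = -5*F²/7)
44741/b(-115) = 44741/((-5/7*(-115)²)) = 44741/((-5/7*13225)) = 44741/(-66125/7) = 44741*(-7/66125) = -313187/66125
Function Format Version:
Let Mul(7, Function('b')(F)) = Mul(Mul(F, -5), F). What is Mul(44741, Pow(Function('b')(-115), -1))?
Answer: Rational(-313187, 66125) ≈ -4.7363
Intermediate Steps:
Function('b')(F) = Mul(Rational(-5, 7), Pow(F, 2)) (Function('b')(F) = Mul(Rational(1, 7), Mul(Mul(F, -5), F)) = Mul(Rational(1, 7), Mul(Mul(-5, F), F)) = Mul(Rational(1, 7), Mul(-5, Pow(F, 2))) = Mul(Rational(-5, 7), Pow(F, 2)))
Mul(44741, Pow(Function('b')(-115), -1)) = Mul(44741, Pow(Mul(Rational(-5, 7), Pow(-115, 2)), -1)) = Mul(44741, Pow(Mul(Rational(-5, 7), 13225), -1)) = Mul(44741, Pow(Rational(-66125, 7), -1)) = Mul(44741, Rational(-7, 66125)) = Rational(-313187, 66125)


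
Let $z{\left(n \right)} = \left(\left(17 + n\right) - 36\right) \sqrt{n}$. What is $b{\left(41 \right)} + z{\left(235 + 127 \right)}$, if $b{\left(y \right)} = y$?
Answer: $41 + 343 \sqrt{362} \approx 6567.0$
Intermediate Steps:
$z{\left(n \right)} = \sqrt{n} \left(-19 + n\right)$ ($z{\left(n \right)} = \left(-19 + n\right) \sqrt{n} = \sqrt{n} \left(-19 + n\right)$)
$b{\left(41 \right)} + z{\left(235 + 127 \right)} = 41 + \sqrt{235 + 127} \left(-19 + \left(235 + 127\right)\right) = 41 + \sqrt{362} \left(-19 + 362\right) = 41 + \sqrt{362} \cdot 343 = 41 + 343 \sqrt{362}$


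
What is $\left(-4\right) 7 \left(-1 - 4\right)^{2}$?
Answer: $-700$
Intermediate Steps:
$\left(-4\right) 7 \left(-1 - 4\right)^{2} = - 28 \left(-5\right)^{2} = \left(-28\right) 25 = -700$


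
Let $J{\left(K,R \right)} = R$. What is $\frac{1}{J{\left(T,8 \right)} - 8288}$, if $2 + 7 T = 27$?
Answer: $- \frac{1}{8280} \approx -0.00012077$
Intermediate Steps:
$T = \frac{25}{7}$ ($T = - \frac{2}{7} + \frac{1}{7} \cdot 27 = - \frac{2}{7} + \frac{27}{7} = \frac{25}{7} \approx 3.5714$)
$\frac{1}{J{\left(T,8 \right)} - 8288} = \frac{1}{8 - 8288} = \frac{1}{-8280} = - \frac{1}{8280}$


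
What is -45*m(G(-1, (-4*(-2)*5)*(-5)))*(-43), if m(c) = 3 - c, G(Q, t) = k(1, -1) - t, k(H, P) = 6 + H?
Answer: -394740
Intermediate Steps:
G(Q, t) = 7 - t (G(Q, t) = (6 + 1) - t = 7 - t)
-45*m(G(-1, (-4*(-2)*5)*(-5)))*(-43) = -45*(3 - (7 - -4*(-2)*5*(-5)))*(-43) = -45*(3 - (7 - 8*5*(-5)))*(-43) = -45*(3 - (7 - 40*(-5)))*(-43) = -45*(3 - (7 - 1*(-200)))*(-43) = -45*(3 - (7 + 200))*(-43) = -45*(3 - 1*207)*(-43) = -45*(3 - 207)*(-43) = -45*(-204)*(-43) = 9180*(-43) = -394740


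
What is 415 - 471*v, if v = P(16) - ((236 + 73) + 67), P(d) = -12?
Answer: 183163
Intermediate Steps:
v = -388 (v = -12 - ((236 + 73) + 67) = -12 - (309 + 67) = -12 - 1*376 = -12 - 376 = -388)
415 - 471*v = 415 - 471*(-388) = 415 + 182748 = 183163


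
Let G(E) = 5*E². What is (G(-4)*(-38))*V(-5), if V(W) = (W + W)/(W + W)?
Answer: -3040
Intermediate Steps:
V(W) = 1 (V(W) = (2*W)/((2*W)) = (2*W)*(1/(2*W)) = 1)
(G(-4)*(-38))*V(-5) = ((5*(-4)²)*(-38))*1 = ((5*16)*(-38))*1 = (80*(-38))*1 = -3040*1 = -3040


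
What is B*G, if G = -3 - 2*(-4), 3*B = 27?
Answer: 45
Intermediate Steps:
B = 9 (B = (1/3)*27 = 9)
G = 5 (G = -3 + 8 = 5)
B*G = 9*5 = 45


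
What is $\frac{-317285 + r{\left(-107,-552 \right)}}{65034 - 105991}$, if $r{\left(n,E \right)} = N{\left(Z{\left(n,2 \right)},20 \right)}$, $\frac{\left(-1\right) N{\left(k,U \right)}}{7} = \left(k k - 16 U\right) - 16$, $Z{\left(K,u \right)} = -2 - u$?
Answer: $\frac{315045}{40957} \approx 7.6921$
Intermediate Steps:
$N{\left(k,U \right)} = 112 - 7 k^{2} + 112 U$ ($N{\left(k,U \right)} = - 7 \left(\left(k k - 16 U\right) - 16\right) = - 7 \left(\left(k^{2} - 16 U\right) - 16\right) = - 7 \left(-16 + k^{2} - 16 U\right) = 112 - 7 k^{2} + 112 U$)
$r{\left(n,E \right)} = 2240$ ($r{\left(n,E \right)} = 112 - 7 \left(-2 - 2\right)^{2} + 112 \cdot 20 = 112 - 7 \left(-2 - 2\right)^{2} + 2240 = 112 - 7 \left(-4\right)^{2} + 2240 = 112 - 112 + 2240 = 2240$)
$\frac{-317285 + r{\left(-107,-552 \right)}}{65034 - 105991} = \frac{-317285 + 2240}{65034 - 105991} = - \frac{315045}{-40957} = \left(-315045\right) \left(- \frac{1}{40957}\right) = \frac{315045}{40957}$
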